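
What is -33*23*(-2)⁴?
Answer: -12144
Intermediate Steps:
-33*23*(-2)⁴ = -759*16 = -12144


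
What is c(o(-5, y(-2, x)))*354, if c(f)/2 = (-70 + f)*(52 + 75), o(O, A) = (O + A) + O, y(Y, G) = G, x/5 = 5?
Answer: -4945380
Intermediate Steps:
x = 25 (x = 5*5 = 25)
o(O, A) = A + 2*O (o(O, A) = (A + O) + O = A + 2*O)
c(f) = -17780 + 254*f (c(f) = 2*((-70 + f)*(52 + 75)) = 2*((-70 + f)*127) = 2*(-8890 + 127*f) = -17780 + 254*f)
c(o(-5, y(-2, x)))*354 = (-17780 + 254*(25 + 2*(-5)))*354 = (-17780 + 254*(25 - 10))*354 = (-17780 + 254*15)*354 = (-17780 + 3810)*354 = -13970*354 = -4945380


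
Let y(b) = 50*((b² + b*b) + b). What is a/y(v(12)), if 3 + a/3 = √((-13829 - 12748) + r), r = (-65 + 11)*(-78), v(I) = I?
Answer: -3/5000 + 3*I*√2485/5000 ≈ -0.0006 + 0.02991*I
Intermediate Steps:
r = 4212 (r = -54*(-78) = 4212)
y(b) = 50*b + 100*b² (y(b) = 50*((b² + b²) + b) = 50*(2*b² + b) = 50*(b + 2*b²) = 50*b + 100*b²)
a = -9 + 9*I*√2485 (a = -9 + 3*√((-13829 - 12748) + 4212) = -9 + 3*√(-26577 + 4212) = -9 + 3*√(-22365) = -9 + 3*(3*I*√2485) = -9 + 9*I*√2485 ≈ -9.0 + 448.65*I)
a/y(v(12)) = (-9 + 9*I*√2485)/((50*12*(1 + 2*12))) = (-9 + 9*I*√2485)/((50*12*(1 + 24))) = (-9 + 9*I*√2485)/((50*12*25)) = (-9 + 9*I*√2485)/15000 = (-9 + 9*I*√2485)*(1/15000) = -3/5000 + 3*I*√2485/5000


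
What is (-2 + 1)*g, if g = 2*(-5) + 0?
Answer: 10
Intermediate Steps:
g = -10 (g = -10 + 0 = -10)
(-2 + 1)*g = (-2 + 1)*(-10) = -1*(-10) = 10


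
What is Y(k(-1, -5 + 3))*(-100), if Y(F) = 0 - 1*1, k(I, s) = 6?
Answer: 100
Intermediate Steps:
Y(F) = -1 (Y(F) = 0 - 1 = -1)
Y(k(-1, -5 + 3))*(-100) = -1*(-100) = 100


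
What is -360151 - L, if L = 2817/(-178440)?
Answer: -21421780541/59480 ≈ -3.6015e+5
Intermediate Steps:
L = -939/59480 (L = 2817*(-1/178440) = -939/59480 ≈ -0.015787)
-360151 - L = -360151 - 1*(-939/59480) = -360151 + 939/59480 = -21421780541/59480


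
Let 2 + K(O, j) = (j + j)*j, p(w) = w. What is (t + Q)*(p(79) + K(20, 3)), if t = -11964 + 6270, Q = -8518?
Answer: -1350140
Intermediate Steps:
t = -5694
K(O, j) = -2 + 2*j² (K(O, j) = -2 + (j + j)*j = -2 + (2*j)*j = -2 + 2*j²)
(t + Q)*(p(79) + K(20, 3)) = (-5694 - 8518)*(79 + (-2 + 2*3²)) = -14212*(79 + (-2 + 2*9)) = -14212*(79 + (-2 + 18)) = -14212*(79 + 16) = -14212*95 = -1350140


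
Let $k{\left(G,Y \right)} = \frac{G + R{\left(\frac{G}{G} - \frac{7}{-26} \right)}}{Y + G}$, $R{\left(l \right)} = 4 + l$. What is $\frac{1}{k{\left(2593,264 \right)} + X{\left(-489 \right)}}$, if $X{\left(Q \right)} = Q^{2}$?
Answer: $\frac{74282}{17762453677} \approx 4.182 \cdot 10^{-6}$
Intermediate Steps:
$k{\left(G,Y \right)} = \frac{\frac{137}{26} + G}{G + Y}$ ($k{\left(G,Y \right)} = \frac{G + \left(4 + \left(\frac{G}{G} - \frac{7}{-26}\right)\right)}{Y + G} = \frac{G + \left(4 + \left(1 - - \frac{7}{26}\right)\right)}{G + Y} = \frac{G + \left(4 + \left(1 + \frac{7}{26}\right)\right)}{G + Y} = \frac{G + \left(4 + \frac{33}{26}\right)}{G + Y} = \frac{G + \frac{137}{26}}{G + Y} = \frac{\frac{137}{26} + G}{G + Y}$)
$\frac{1}{k{\left(2593,264 \right)} + X{\left(-489 \right)}} = \frac{1}{\frac{\frac{137}{26} + 2593}{2593 + 264} + \left(-489\right)^{2}} = \frac{1}{\frac{1}{2857} \cdot \frac{67555}{26} + 239121} = \frac{1}{\frac{67555}{74282} + 239121} = \frac{1}{\frac{17762453677}{74282}} = \frac{74282}{17762453677}$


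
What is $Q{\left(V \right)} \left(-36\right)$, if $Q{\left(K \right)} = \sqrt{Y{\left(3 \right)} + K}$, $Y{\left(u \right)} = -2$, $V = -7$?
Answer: $- 108 i \approx - 108.0 i$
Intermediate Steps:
$Q{\left(K \right)} = \sqrt{-2 + K}$
$Q{\left(V \right)} \left(-36\right) = \sqrt{-2 - 7} \left(-36\right) = \sqrt{-9} \left(-36\right) = 3 i \left(-36\right) = - 108 i$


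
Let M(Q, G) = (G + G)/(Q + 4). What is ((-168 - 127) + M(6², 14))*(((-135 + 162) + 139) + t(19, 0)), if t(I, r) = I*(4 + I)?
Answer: -1774629/10 ≈ -1.7746e+5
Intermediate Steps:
M(Q, G) = 2*G/(4 + Q) (M(Q, G) = (2*G)/(4 + Q) = 2*G/(4 + Q))
((-168 - 127) + M(6², 14))*(((-135 + 162) + 139) + t(19, 0)) = ((-168 - 127) + 2*14/(4 + 6²))*(((-135 + 162) + 139) + 19*(4 + 19)) = (-295 + 2*14/(4 + 36))*((27 + 139) + 19*23) = (-295 + 2*14/40)*(166 + 437) = (-295 + 2*14*(1/40))*603 = (-295 + 7/10)*603 = -2943/10*603 = -1774629/10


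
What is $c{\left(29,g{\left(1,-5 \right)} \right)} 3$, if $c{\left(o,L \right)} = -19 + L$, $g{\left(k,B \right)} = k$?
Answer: $-54$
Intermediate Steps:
$c{\left(29,g{\left(1,-5 \right)} \right)} 3 = \left(-19 + 1\right) 3 = \left(-18\right) 3 = -54$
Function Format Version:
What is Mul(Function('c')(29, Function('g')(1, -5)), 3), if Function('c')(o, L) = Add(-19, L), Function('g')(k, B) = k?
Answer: -54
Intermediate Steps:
Mul(Function('c')(29, Function('g')(1, -5)), 3) = Mul(Add(-19, 1), 3) = Mul(-18, 3) = -54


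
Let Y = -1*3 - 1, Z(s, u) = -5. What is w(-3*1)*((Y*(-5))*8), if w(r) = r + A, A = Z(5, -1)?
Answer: -1280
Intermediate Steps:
A = -5
Y = -4 (Y = -3 - 1 = -4)
w(r) = -5 + r (w(r) = r - 5 = -5 + r)
w(-3*1)*((Y*(-5))*8) = (-5 - 3*1)*(-4*(-5)*8) = (-5 - 3)*(20*8) = -8*160 = -1280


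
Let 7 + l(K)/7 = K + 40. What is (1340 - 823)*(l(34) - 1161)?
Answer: -357764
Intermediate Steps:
l(K) = 231 + 7*K (l(K) = -49 + 7*(K + 40) = -49 + 7*(40 + K) = -49 + (280 + 7*K) = 231 + 7*K)
(1340 - 823)*(l(34) - 1161) = (1340 - 823)*((231 + 7*34) - 1161) = 517*((231 + 238) - 1161) = 517*(469 - 1161) = 517*(-692) = -357764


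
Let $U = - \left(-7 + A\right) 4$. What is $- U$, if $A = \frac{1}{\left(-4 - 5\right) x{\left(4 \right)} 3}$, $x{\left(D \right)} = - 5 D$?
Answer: $- \frac{3779}{135} \approx -27.993$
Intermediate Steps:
$A = \frac{1}{540}$ ($A = \frac{1}{\left(-4 - 5\right) \left(-5\right) 4 \cdot 3} = \frac{1}{\left(-9\right) \left(\left(-20\right) 3\right)} = \frac{1}{\left(-9\right) \left(-60\right)} = \frac{1}{540} \approx 0.0018519$)
$U = \frac{3779}{135}$ ($U = - \left(-7 + \frac{1}{540}\right) 4 = - \frac{\left(-3779\right) 4}{540} = \left(-1\right) \left(- \frac{3779}{135}\right) = \frac{3779}{135} \approx 27.993$)
$- U = \left(-1\right) \frac{3779}{135} = - \frac{3779}{135}$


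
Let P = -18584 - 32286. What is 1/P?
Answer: -1/50870 ≈ -1.9658e-5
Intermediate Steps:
P = -50870
1/P = 1/(-50870) = -1/50870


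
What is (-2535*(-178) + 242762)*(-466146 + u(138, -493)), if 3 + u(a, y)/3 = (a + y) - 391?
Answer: -325060994856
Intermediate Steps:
u(a, y) = -1182 + 3*a + 3*y (u(a, y) = -9 + 3*((a + y) - 391) = -9 + 3*(-391 + a + y) = -9 + (-1173 + 3*a + 3*y) = -1182 + 3*a + 3*y)
(-2535*(-178) + 242762)*(-466146 + u(138, -493)) = (-2535*(-178) + 242762)*(-466146 + (-1182 + 3*138 + 3*(-493))) = (451230 + 242762)*(-466146 + (-1182 + 414 - 1479)) = 693992*(-466146 - 2247) = 693992*(-468393) = -325060994856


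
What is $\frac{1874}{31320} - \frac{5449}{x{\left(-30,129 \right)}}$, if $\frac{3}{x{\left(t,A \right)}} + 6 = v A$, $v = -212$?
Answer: $\frac{778051159057}{15660} \approx 4.9684 \cdot 10^{7}$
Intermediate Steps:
$x{\left(t,A \right)} = \frac{3}{-6 - 212 A}$
$\frac{1874}{31320} - \frac{5449}{x{\left(-30,129 \right)}} = \frac{1874}{31320} - \frac{5449}{\frac{3}{2} \frac{1}{-3 - 13674}} = 1874 \cdot \frac{1}{31320} - \frac{5449}{\frac{3}{2} \frac{1}{-3 - 13674}} = \frac{937}{15660} - \frac{5449}{\frac{3}{2} \frac{1}{-13677}} = \frac{937}{15660} - \frac{5449}{\frac{3}{2} \left(- \frac{1}{13677}\right)} = \frac{937}{15660} - \frac{5449}{- \frac{1}{9118}} = \frac{937}{15660} - -49683982 = \frac{937}{15660} + 49683982 = \frac{778051159057}{15660}$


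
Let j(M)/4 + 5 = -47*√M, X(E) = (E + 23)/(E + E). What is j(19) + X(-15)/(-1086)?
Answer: -162898/8145 - 188*√19 ≈ -839.47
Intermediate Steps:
X(E) = (23 + E)/(2*E) (X(E) = (23 + E)/((2*E)) = (23 + E)*(1/(2*E)) = (23 + E)/(2*E))
j(M) = -20 - 188*√M (j(M) = -20 + 4*(-47*√M) = -20 - 188*√M)
j(19) + X(-15)/(-1086) = (-20 - 188*√19) + ((½)*(23 - 15)/(-15))/(-1086) = (-20 - 188*√19) + ((½)*(-1/15)*8)*(-1/1086) = (-20 - 188*√19) - 4/15*(-1/1086) = (-20 - 188*√19) + 2/8145 = -162898/8145 - 188*√19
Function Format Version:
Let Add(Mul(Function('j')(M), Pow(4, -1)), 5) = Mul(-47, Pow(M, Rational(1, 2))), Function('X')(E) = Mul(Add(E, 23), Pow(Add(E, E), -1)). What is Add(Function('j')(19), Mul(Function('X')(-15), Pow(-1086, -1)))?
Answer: Add(Rational(-162898, 8145), Mul(-188, Pow(19, Rational(1, 2)))) ≈ -839.47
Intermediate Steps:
Function('X')(E) = Mul(Rational(1, 2), Pow(E, -1), Add(23, E)) (Function('X')(E) = Mul(Add(23, E), Pow(Mul(2, E), -1)) = Mul(Add(23, E), Mul(Rational(1, 2), Pow(E, -1))) = Mul(Rational(1, 2), Pow(E, -1), Add(23, E)))
Function('j')(M) = Add(-20, Mul(-188, Pow(M, Rational(1, 2)))) (Function('j')(M) = Add(-20, Mul(4, Mul(-47, Pow(M, Rational(1, 2))))) = Add(-20, Mul(-188, Pow(M, Rational(1, 2)))))
Add(Function('j')(19), Mul(Function('X')(-15), Pow(-1086, -1))) = Add(Add(-20, Mul(-188, Pow(19, Rational(1, 2)))), Mul(Mul(Rational(1, 2), Pow(-15, -1), Add(23, -15)), Pow(-1086, -1))) = Add(Add(-20, Mul(-188, Pow(19, Rational(1, 2)))), Mul(Mul(Rational(1, 2), Rational(-1, 15), 8), Rational(-1, 1086))) = Add(Add(-20, Mul(-188, Pow(19, Rational(1, 2)))), Mul(Rational(-4, 15), Rational(-1, 1086))) = Add(Add(-20, Mul(-188, Pow(19, Rational(1, 2)))), Rational(2, 8145)) = Add(Rational(-162898, 8145), Mul(-188, Pow(19, Rational(1, 2))))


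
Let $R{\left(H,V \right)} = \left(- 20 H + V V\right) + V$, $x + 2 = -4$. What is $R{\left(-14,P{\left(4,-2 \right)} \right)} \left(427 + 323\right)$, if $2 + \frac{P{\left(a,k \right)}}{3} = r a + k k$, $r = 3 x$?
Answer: $33127500$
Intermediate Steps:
$x = -6$ ($x = -2 - 4 = -6$)
$r = -18$ ($r = 3 \left(-6\right) = -18$)
$P{\left(a,k \right)} = -6 - 54 a + 3 k^{2}$ ($P{\left(a,k \right)} = -6 + 3 \left(- 18 a + k k\right) = -6 + 3 \left(- 18 a + k^{2}\right) = -6 + 3 \left(k^{2} - 18 a\right) = -6 - \left(- 3 k^{2} + 54 a\right) = -6 - 54 a + 3 k^{2}$)
$R{\left(H,V \right)} = V + V^{2} - 20 H$ ($R{\left(H,V \right)} = \left(- 20 H + V^{2}\right) + V = \left(V^{2} - 20 H\right) + V = V + V^{2} - 20 H$)
$R{\left(-14,P{\left(4,-2 \right)} \right)} \left(427 + 323\right) = \left(\left(-6 - 216 + 3 \left(-2\right)^{2}\right) + \left(-6 - 216 + 3 \left(-2\right)^{2}\right)^{2} - -280\right) \left(427 + 323\right) = \left(\left(-6 - 216 + 3 \cdot 4\right) + \left(-6 - 216 + 3 \cdot 4\right)^{2} + 280\right) 750 = \left(\left(-6 - 216 + 12\right) + \left(-6 - 216 + 12\right)^{2} + 280\right) 750 = \left(-210 + \left(-210\right)^{2} + 280\right) 750 = \left(-210 + 44100 + 280\right) 750 = 44170 \cdot 750 = 33127500$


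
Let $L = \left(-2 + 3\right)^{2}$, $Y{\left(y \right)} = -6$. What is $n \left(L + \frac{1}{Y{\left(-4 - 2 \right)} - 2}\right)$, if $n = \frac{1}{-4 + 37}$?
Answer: $\frac{7}{264} \approx 0.026515$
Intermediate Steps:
$L = 1$ ($L = 1^{2} = 1$)
$n = \frac{1}{33} \approx 0.030303$
$n \left(L + \frac{1}{Y{\left(-4 - 2 \right)} - 2}\right) = \frac{1 + \frac{1}{-6 - 2}}{33} = \frac{1 + \frac{1}{-8}}{33} = \frac{1 - \frac{1}{8}}{33} = \frac{1}{33} \cdot \frac{7}{8} = \frac{7}{264}$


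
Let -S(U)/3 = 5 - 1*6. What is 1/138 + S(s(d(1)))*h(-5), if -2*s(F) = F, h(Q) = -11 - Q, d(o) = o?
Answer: -2483/138 ≈ -17.993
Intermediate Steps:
s(F) = -F/2
S(U) = 3 (S(U) = -3*(5 - 1*6) = -3*(5 - 6) = -3*(-1) = 3)
1/138 + S(s(d(1)))*h(-5) = 1/138 + 3*(-11 - 1*(-5)) = 1/138 + 3*(-11 + 5) = 1/138 + 3*(-6) = 1/138 - 18 = -2483/138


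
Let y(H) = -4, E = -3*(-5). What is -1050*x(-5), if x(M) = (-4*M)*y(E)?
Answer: 84000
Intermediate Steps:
E = 15
x(M) = 16*M (x(M) = -4*M*(-4) = 16*M)
-1050*x(-5) = -16800*(-5) = -1050*(-80) = 84000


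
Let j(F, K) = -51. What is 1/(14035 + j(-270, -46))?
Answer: 1/13984 ≈ 7.1510e-5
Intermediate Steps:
1/(14035 + j(-270, -46)) = 1/(14035 - 51) = 1/13984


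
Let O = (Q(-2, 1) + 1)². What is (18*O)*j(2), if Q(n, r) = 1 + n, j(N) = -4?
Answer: 0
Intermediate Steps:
O = 0 (O = ((1 - 2) + 1)² = (-1 + 1)² = 0² = 0)
(18*O)*j(2) = (18*0)*(-4) = 0*(-4) = 0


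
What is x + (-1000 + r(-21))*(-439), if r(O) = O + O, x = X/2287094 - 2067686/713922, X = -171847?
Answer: 373451494963103083/816403361334 ≈ 4.5744e+5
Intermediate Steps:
x = -2425838799209/816403361334 (x = -171847/2287094 - 2067686/713922 = -171847*1/2287094 - 2067686*1/713922 = -171847/2287094 - 1033843/356961 = -2425838799209/816403361334 ≈ -2.9714)
r(O) = 2*O
x + (-1000 + r(-21))*(-439) = -2425838799209/816403361334 + (-1000 + 2*(-21))*(-439) = -2425838799209/816403361334 + (-1000 - 42)*(-439) = -2425838799209/816403361334 - 1042*(-439) = -2425838799209/816403361334 + 457438 = 373451494963103083/816403361334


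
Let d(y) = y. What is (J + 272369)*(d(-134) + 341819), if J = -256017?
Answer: 5587233120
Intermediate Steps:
(J + 272369)*(d(-134) + 341819) = (-256017 + 272369)*(-134 + 341819) = 16352*341685 = 5587233120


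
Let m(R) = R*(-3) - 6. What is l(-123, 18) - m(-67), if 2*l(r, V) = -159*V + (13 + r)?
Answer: -1681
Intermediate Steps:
l(r, V) = 13/2 + r/2 - 159*V/2 (l(r, V) = (-159*V + (13 + r))/2 = (13 + r - 159*V)/2 = 13/2 + r/2 - 159*V/2)
m(R) = -6 - 3*R (m(R) = -3*R - 6 = -6 - 3*R)
l(-123, 18) - m(-67) = (13/2 + (1/2)*(-123) - 159/2*18) - (-6 - 3*(-67)) = (13/2 - 123/2 - 1431) - (-6 + 201) = -1486 - 1*195 = -1486 - 195 = -1681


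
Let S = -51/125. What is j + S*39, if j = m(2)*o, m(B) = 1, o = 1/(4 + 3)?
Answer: -13798/875 ≈ -15.769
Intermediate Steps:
o = ⅐ (o = 1/7 = ⅐ ≈ 0.14286)
S = -51/125 (S = -51*1/125 = -51/125 ≈ -0.40800)
j = ⅐ (j = 1*(⅐) = ⅐ ≈ 0.14286)
j + S*39 = ⅐ - 51/125*39 = ⅐ - 1989/125 = -13798/875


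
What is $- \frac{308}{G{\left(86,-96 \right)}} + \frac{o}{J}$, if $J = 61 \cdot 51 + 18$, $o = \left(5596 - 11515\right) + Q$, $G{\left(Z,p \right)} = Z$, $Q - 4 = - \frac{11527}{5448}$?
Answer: $- \frac{4011373189}{733012056} \approx -5.4725$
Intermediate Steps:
$Q = \frac{10265}{5448}$ ($Q = 4 - \frac{11527}{5448} = \frac{10265}{5448} \approx 1.8842$)
$o = - \frac{32236447}{5448}$ ($o = \left(5596 - 11515\right) + \frac{10265}{5448} = -5919 + \frac{10265}{5448} = - \frac{32236447}{5448} \approx -5917.1$)
$J = 3129$ ($J = 3111 + 18 = 3129$)
$- \frac{308}{G{\left(86,-96 \right)}} + \frac{o}{J} = - \frac{308}{86} - \frac{32236447}{5448 \cdot 3129} = \left(-308\right) \frac{1}{86} - \frac{32236447}{17046792} = - \frac{154}{43} - \frac{32236447}{17046792} = - \frac{4011373189}{733012056}$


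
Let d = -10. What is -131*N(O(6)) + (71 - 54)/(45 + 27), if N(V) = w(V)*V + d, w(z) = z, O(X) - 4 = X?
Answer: -848863/72 ≈ -11790.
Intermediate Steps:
O(X) = 4 + X
N(V) = -10 + V² (N(V) = V*V - 10 = V² - 10 = -10 + V²)
-131*N(O(6)) + (71 - 54)/(45 + 27) = -131*(-10 + (4 + 6)²) + (71 - 54)/(45 + 27) = -131*(-10 + 10²) + 17/72 = -131*(-10 + 100) + 17*(1/72) = -131*90 + 17/72 = -11790 + 17/72 = -848863/72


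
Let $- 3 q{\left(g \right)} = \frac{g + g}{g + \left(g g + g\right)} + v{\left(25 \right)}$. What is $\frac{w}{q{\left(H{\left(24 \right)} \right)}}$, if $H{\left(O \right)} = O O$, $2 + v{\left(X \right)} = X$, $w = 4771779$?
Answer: $- \frac{1379044131}{2216} \approx -6.2231 \cdot 10^{5}$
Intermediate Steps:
$v{\left(X \right)} = -2 + X$
$H{\left(O \right)} = O^{2}$
$q{\left(g \right)} = - \frac{23}{3} - \frac{2 g}{3 \left(g^{2} + 2 g\right)}$ ($q{\left(g \right)} = - \frac{\frac{g + g}{g + \left(g g + g\right)} + \left(-2 + 25\right)}{3} = - \frac{\frac{2 g}{g + \left(g^{2} + g\right)} + 23}{3} = - \frac{\frac{2 g}{g + \left(g + g^{2}\right)} + 23}{3} = - \frac{\frac{2 g}{g^{2} + 2 g} + 23}{3} = - \frac{23 + \frac{2 g}{g^{2} + 2 g}}{3} = - \frac{23}{3} - \frac{2 g}{3 \left(g^{2} + 2 g\right)}$)
$\frac{w}{q{\left(H{\left(24 \right)} \right)}} = \frac{4771779}{\frac{1}{3} \frac{1}{2 + 24^{2}} \left(-48 - 23 \cdot 24^{2}\right)} = \frac{4771779}{\frac{1}{3} \frac{1}{2 + 576} \left(-48 - 13248\right)} = \frac{4771779}{\frac{1}{3} \cdot \frac{1}{578} \left(-48 - 13248\right)} = \frac{4771779}{\frac{1}{3} \cdot \frac{1}{578} \left(-13296\right)} = \frac{4771779}{- \frac{2216}{289}} = 4771779 \left(- \frac{289}{2216}\right) = - \frac{1379044131}{2216}$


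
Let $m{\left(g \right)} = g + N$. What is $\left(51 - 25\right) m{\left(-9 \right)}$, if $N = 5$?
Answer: $-104$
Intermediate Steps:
$m{\left(g \right)} = 5 + g$ ($m{\left(g \right)} = g + 5 = 5 + g$)
$\left(51 - 25\right) m{\left(-9 \right)} = \left(51 - 25\right) \left(5 - 9\right) = 26 \left(-4\right) = -104$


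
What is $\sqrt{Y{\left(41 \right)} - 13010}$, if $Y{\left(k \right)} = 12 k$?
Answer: $i \sqrt{12518} \approx 111.88 i$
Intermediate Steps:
$\sqrt{Y{\left(41 \right)} - 13010} = \sqrt{12 \cdot 41 - 13010} = \sqrt{492 - 13010} = \sqrt{-12518} = i \sqrt{12518}$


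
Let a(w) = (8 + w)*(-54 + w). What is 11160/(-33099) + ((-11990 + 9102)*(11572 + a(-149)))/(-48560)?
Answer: 32014121527/13394062 ≈ 2390.2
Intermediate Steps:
a(w) = (-54 + w)*(8 + w)
11160/(-33099) + ((-11990 + 9102)*(11572 + a(-149)))/(-48560) = 11160/(-33099) + ((-11990 + 9102)*(11572 + (-432 + (-149)² - 46*(-149))))/(-48560) = 11160*(-1/33099) - 2888*(11572 + (-432 + 22201 + 6854))*(-1/48560) = -3720/11033 - 2888*(11572 + 28623)*(-1/48560) = -3720/11033 - 2888*40195*(-1/48560) = -3720/11033 - 116083160*(-1/48560) = -3720/11033 + 2902079/1214 = 32014121527/13394062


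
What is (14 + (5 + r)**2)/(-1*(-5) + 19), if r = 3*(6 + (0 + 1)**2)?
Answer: 115/4 ≈ 28.750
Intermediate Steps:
r = 21 (r = 3*(6 + 1**2) = 3*(6 + 1) = 3*7 = 21)
(14 + (5 + r)**2)/(-1*(-5) + 19) = (14 + (5 + 21)**2)/(-1*(-5) + 19) = (14 + 26**2)/(5 + 19) = (14 + 676)/24 = 690*(1/24) = 115/4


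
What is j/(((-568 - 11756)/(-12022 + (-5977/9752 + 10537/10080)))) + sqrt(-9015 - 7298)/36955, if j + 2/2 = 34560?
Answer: 729270198418009/21633056640 + I*sqrt(16313)/36955 ≈ 33711.0 + 0.0034562*I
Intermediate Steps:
j = 34559 (j = -1 + 34560 = 34559)
j/(((-568 - 11756)/(-12022 + (-5977/9752 + 10537/10080)))) + sqrt(-9015 - 7298)/36955 = 34559/(((-568 - 11756)/(-12022 + (-5977/9752 + 10537/10080)))) + sqrt(-9015 - 7298)/36955 = 34559/((-12324/(-12022 + (-5977*1/9752 + 10537*(1/10080))))) + sqrt(-16313)*(1/36955) = 34559/((-12324/(-12022 + (-5977/9752 + 10537/10080)))) + (I*sqrt(16313))*(1/36955) = 34559/((-12324/(-12022 + 5313583/12287520))) + I*sqrt(16313)/36955 = 34559/((-12324/(-147715251857/12287520))) + I*sqrt(16313)/36955 = 34559/((-12324*(-12287520/147715251857))) + I*sqrt(16313)/36955 = 34559/(151431396480/147715251857) + I*sqrt(16313)/36955 = 34559*(147715251857/151431396480) + I*sqrt(16313)/36955 = 729270198418009/21633056640 + I*sqrt(16313)/36955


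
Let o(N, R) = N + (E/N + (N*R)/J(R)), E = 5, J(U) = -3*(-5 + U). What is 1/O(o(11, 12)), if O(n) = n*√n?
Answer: 77*√30646/158404 ≈ 0.085096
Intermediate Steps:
J(U) = 15 - 3*U
o(N, R) = N + 5/N + N*R/(15 - 3*R) (o(N, R) = N + (5/N + (N*R)/(15 - 3*R)) = N + (5/N + N*R/(15 - 3*R)) = N + 5/N + N*R/(15 - 3*R))
O(n) = n^(3/2)
1/O(o(11, 12)) = 1/((11 + 5/11 - 1*11*12/(-15 + 3*12))^(3/2)) = 1/((11 + 5*(1/11) - 1*11*12/(-15 + 36))^(3/2)) = 1/((11 + 5/11 - 1*11*12/21)^(3/2)) = 1/((11 + 5/11 - 1*11*12*1/21)^(3/2)) = 1/((11 + 5/11 - 44/7)^(3/2)) = 1/((398/77)^(3/2)) = 1/(398*√30646/5929) = 77*√30646/158404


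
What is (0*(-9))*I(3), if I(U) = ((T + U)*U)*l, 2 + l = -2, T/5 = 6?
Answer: 0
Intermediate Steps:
T = 30 (T = 5*6 = 30)
l = -4 (l = -2 - 2 = -4)
I(U) = -4*U*(30 + U) (I(U) = ((30 + U)*U)*(-4) = (U*(30 + U))*(-4) = -4*U*(30 + U))
(0*(-9))*I(3) = (0*(-9))*(-4*3*(30 + 3)) = 0*(-4*3*33) = 0*(-396) = 0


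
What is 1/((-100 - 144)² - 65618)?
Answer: -1/6082 ≈ -0.00016442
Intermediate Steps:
1/((-100 - 144)² - 65618) = 1/((-244)² - 65618) = 1/(59536 - 65618) = 1/(-6082) = -1/6082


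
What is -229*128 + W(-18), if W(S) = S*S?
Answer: -28988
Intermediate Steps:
W(S) = S**2
-229*128 + W(-18) = -229*128 + (-18)**2 = -29312 + 324 = -28988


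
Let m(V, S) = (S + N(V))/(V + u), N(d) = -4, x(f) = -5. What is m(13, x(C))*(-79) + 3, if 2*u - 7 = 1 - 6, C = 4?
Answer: 753/14 ≈ 53.786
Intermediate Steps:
u = 1 (u = 7/2 + (1 - 6)/2 = 7/2 + (1/2)*(-5) = 7/2 - 5/2 = 1)
m(V, S) = (-4 + S)/(1 + V) (m(V, S) = (S - 4)/(V + 1) = (-4 + S)/(1 + V))
m(13, x(C))*(-79) + 3 = ((-4 - 5)/(1 + 13))*(-79) + 3 = (-9/14)*(-79) + 3 = ((1/14)*(-9))*(-79) + 3 = -9/14*(-79) + 3 = 711/14 + 3 = 753/14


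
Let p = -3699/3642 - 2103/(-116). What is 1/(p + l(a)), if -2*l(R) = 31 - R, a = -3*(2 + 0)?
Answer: -70412/97615 ≈ -0.72132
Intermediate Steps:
a = -6 (a = -3*2 = -6)
l(R) = -31/2 + R/2 (l(R) = -(31 - R)/2 = -31/2 + R/2)
p = 1205007/70412 (p = -3699*1/3642 - 2103*(-1/116) = -1233/1214 + 2103/116 = 1205007/70412 ≈ 17.114)
1/(p + l(a)) = 1/(1205007/70412 + (-31/2 + (½)*(-6))) = 1/(1205007/70412 + (-31/2 - 3)) = 1/(1205007/70412 - 37/2) = 1/(-97615/70412) = -70412/97615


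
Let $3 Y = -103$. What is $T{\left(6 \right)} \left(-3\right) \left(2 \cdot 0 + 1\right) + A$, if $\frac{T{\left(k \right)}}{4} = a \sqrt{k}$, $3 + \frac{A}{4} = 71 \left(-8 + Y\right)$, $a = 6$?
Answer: $- \frac{36104}{3} - 72 \sqrt{6} \approx -12211.0$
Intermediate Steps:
$Y = - \frac{103}{3}$ ($Y = \frac{1}{3} \left(-103\right) = - \frac{103}{3} \approx -34.333$)
$A = - \frac{36104}{3}$ ($A = -12 + 4 \cdot 71 \left(-8 - \frac{103}{3}\right) = -12 + 4 \cdot 71 \left(- \frac{127}{3}\right) = -12 + 4 \left(- \frac{9017}{3}\right) = -12 - \frac{36068}{3} = - \frac{36104}{3} \approx -12035.0$)
$T{\left(k \right)} = 24 \sqrt{k}$ ($T{\left(k \right)} = 4 \cdot 6 \sqrt{k} = 24 \sqrt{k}$)
$T{\left(6 \right)} \left(-3\right) \left(2 \cdot 0 + 1\right) + A = 24 \sqrt{6} \left(-3\right) \left(2 \cdot 0 + 1\right) - \frac{36104}{3} = - 72 \sqrt{6} \left(0 + 1\right) - \frac{36104}{3} = - 72 \sqrt{6} \cdot 1 - \frac{36104}{3} = - 72 \sqrt{6} - \frac{36104}{3} = - \frac{36104}{3} - 72 \sqrt{6}$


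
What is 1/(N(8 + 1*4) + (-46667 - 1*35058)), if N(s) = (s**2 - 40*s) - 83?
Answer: -1/82144 ≈ -1.2174e-5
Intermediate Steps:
N(s) = -83 + s**2 - 40*s
1/(N(8 + 1*4) + (-46667 - 1*35058)) = 1/((-83 + (8 + 1*4)**2 - 40*(8 + 1*4)) + (-46667 - 1*35058)) = 1/((-83 + (8 + 4)**2 - 40*(8 + 4)) + (-46667 - 35058)) = 1/((-83 + 12**2 - 40*12) - 81725) = 1/((-83 + 144 - 480) - 81725) = 1/(-419 - 81725) = 1/(-82144) = -1/82144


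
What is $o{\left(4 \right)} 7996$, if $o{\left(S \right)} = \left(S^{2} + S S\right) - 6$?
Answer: $207896$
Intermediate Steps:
$o{\left(S \right)} = -6 + 2 S^{2}$ ($o{\left(S \right)} = \left(S^{2} + S^{2}\right) - 6 = 2 S^{2} - 6 = -6 + 2 S^{2}$)
$o{\left(4 \right)} 7996 = \left(-6 + 2 \cdot 4^{2}\right) 7996 = \left(-6 + 2 \cdot 16\right) 7996 = \left(-6 + 32\right) 7996 = 26 \cdot 7996 = 207896$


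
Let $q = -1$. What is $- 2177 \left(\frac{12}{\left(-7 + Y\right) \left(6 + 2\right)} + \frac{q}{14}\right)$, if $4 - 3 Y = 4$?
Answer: $622$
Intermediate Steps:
$Y = 0$ ($Y = \frac{4}{3} - \frac{4}{3} = 0$)
$- 2177 \left(\frac{12}{\left(-7 + Y\right) \left(6 + 2\right)} + \frac{q}{14}\right) = - 2177 \left(\frac{12}{\left(-7 + 0\right) \left(6 + 2\right)} - \frac{1}{14}\right) = - 2177 \left(\frac{12}{\left(-7\right) 8} - \frac{1}{14}\right) = - 2177 \left(\frac{12}{-56} - \frac{1}{14}\right) = - 2177 \left(12 \left(- \frac{1}{56}\right) - \frac{1}{14}\right) = - 2177 \left(- \frac{3}{14} - \frac{1}{14}\right) = \left(-2177\right) \left(- \frac{2}{7}\right) = 622$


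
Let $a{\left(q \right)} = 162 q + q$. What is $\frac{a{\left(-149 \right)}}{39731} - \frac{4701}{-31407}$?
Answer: $- \frac{192002126}{415943839} \approx -0.46161$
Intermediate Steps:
$a{\left(q \right)} = 163 q$
$\frac{a{\left(-149 \right)}}{39731} - \frac{4701}{-31407} = \frac{163 \left(-149\right)}{39731} - \frac{4701}{-31407} = \left(-24287\right) \frac{1}{39731} - - \frac{1567}{10469} = - \frac{24287}{39731} + \frac{1567}{10469} = - \frac{192002126}{415943839}$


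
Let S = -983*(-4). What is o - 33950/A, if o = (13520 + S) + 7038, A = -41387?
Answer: 1013601580/41387 ≈ 24491.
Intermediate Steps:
S = 3932
o = 24490 (o = (13520 + 3932) + 7038 = 17452 + 7038 = 24490)
o - 33950/A = 24490 - 33950/(-41387) = 24490 - 33950*(-1/41387) = 24490 + 33950/41387 = 1013601580/41387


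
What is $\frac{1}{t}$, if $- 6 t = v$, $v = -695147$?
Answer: $\frac{6}{695147} \approx 8.6313 \cdot 10^{-6}$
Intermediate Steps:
$t = \frac{695147}{6}$ ($t = \left(- \frac{1}{6}\right) \left(-695147\right) = \frac{695147}{6} \approx 1.1586 \cdot 10^{5}$)
$\frac{1}{t} = \frac{1}{\frac{695147}{6}} = \frac{6}{695147}$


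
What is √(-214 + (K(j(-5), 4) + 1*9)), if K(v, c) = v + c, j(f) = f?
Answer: I*√206 ≈ 14.353*I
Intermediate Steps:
K(v, c) = c + v
√(-214 + (K(j(-5), 4) + 1*9)) = √(-214 + ((4 - 5) + 1*9)) = √(-214 + (-1 + 9)) = √(-214 + 8) = √(-206) = I*√206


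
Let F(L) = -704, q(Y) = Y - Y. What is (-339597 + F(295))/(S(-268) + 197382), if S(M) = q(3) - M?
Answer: -340301/197650 ≈ -1.7217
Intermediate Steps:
q(Y) = 0
S(M) = -M (S(M) = 0 - M = -M)
(-339597 + F(295))/(S(-268) + 197382) = (-339597 - 704)/(-1*(-268) + 197382) = -340301/(268 + 197382) = -340301/197650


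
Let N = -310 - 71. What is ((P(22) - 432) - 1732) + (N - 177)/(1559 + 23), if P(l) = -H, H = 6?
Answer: -1716749/791 ≈ -2170.4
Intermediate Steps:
P(l) = -6 (P(l) = -1*6 = -6)
N = -381
((P(22) - 432) - 1732) + (N - 177)/(1559 + 23) = ((-6 - 432) - 1732) + (-381 - 177)/(1559 + 23) = (-438 - 1732) - 558/1582 = -2170 - 558*1/1582 = -2170 - 279/791 = -1716749/791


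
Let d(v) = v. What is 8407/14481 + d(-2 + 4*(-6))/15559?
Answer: 130428007/225309879 ≈ 0.57888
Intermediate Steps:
8407/14481 + d(-2 + 4*(-6))/15559 = 8407/14481 + (-2 + 4*(-6))/15559 = 8407*(1/14481) + (-2 - 24)*(1/15559) = 8407/14481 - 26*1/15559 = 8407/14481 - 26/15559 = 130428007/225309879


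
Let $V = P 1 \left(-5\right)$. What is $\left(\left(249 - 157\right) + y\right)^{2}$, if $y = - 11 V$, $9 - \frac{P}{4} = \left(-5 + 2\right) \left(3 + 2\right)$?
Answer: $28858384$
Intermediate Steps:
$P = 96$ ($P = 36 - 4 \left(-5 + 2\right) \left(3 + 2\right) = 36 - 4 \left(\left(-3\right) 5\right) = 36 - -60 = 36 + 60 = 96$)
$V = -480$ ($V = 96 \cdot 1 \left(-5\right) = 96 \left(-5\right) = -480$)
$y = 5280$ ($y = \left(-11\right) \left(-480\right) = 5280$)
$\left(\left(249 - 157\right) + y\right)^{2} = \left(\left(249 - 157\right) + 5280\right)^{2} = \left(92 + 5280\right)^{2} = 5372^{2} = 28858384$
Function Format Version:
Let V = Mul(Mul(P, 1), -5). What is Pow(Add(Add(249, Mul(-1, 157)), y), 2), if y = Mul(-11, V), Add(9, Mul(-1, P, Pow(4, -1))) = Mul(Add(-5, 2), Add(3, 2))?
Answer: 28858384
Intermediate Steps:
P = 96 (P = Add(36, Mul(-4, Mul(Add(-5, 2), Add(3, 2)))) = Add(36, Mul(-4, Mul(-3, 5))) = Add(36, Mul(-4, -15)) = Add(36, 60) = 96)
V = -480 (V = Mul(Mul(96, 1), -5) = Mul(96, -5) = -480)
y = 5280 (y = Mul(-11, -480) = 5280)
Pow(Add(Add(249, Mul(-1, 157)), y), 2) = Pow(Add(Add(249, Mul(-1, 157)), 5280), 2) = Pow(Add(Add(249, -157), 5280), 2) = Pow(Add(92, 5280), 2) = Pow(5372, 2) = 28858384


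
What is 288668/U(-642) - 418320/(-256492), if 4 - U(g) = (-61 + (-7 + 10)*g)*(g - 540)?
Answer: 113554733618/75300600745 ≈ 1.5080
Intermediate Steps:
U(g) = 4 - (-540 + g)*(-61 + 3*g) (U(g) = 4 - (-61 + (-7 + 10)*g)*(g - 540) = 4 - (-61 + 3*g)*(-540 + g) = 4 - (-540 + g)*(-61 + 3*g))
288668/U(-642) - 418320/(-256492) = 288668/(-32936 - 3*(-642)² + 1681*(-642)) - 418320/(-256492) = 288668/(-32936 - 3*412164 - 1079202) - 418320*(-1/256492) = 288668/(-32936 - 1236492 - 1079202) + 104580/64123 = 288668/(-2348630) + 104580/64123 = 288668*(-1/2348630) + 104580/64123 = -144334/1174315 + 104580/64123 = 113554733618/75300600745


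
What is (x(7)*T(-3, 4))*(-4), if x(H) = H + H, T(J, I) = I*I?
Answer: -896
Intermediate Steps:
T(J, I) = I²
x(H) = 2*H
(x(7)*T(-3, 4))*(-4) = ((2*7)*4²)*(-4) = (14*16)*(-4) = 224*(-4) = -896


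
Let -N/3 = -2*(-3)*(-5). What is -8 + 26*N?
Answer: 2332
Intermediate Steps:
N = 90 (N = -3*(-2*(-3))*(-5) = -18*(-5) = -3*(-30) = 90)
-8 + 26*N = -8 + 26*90 = -8 + 2340 = 2332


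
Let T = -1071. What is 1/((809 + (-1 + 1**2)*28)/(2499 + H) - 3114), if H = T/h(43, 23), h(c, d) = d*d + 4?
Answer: -1330896/4143978947 ≈ -0.00032116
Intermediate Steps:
h(c, d) = 4 + d**2 (h(c, d) = d**2 + 4 = 4 + d**2)
H = -1071/533 (H = -1071/(4 + 23**2) = -1071/(4 + 529) = -1071/533 ≈ -2.0094)
1/((809 + (-1 + 1**2)*28)/(2499 + H) - 3114) = 1/((809 + (-1 + 1**2)*28)/(2499 - 1071/533) - 3114) = 1/((809 + (-1 + 1)*28)/(1330896/533) - 3114) = 1/((809 + 0*28)*(533/1330896) - 3114) = 1/((809 + 0)*(533/1330896) - 3114) = 1/(809*(533/1330896) - 3114) = 1/(431197/1330896 - 3114) = 1/(-4143978947/1330896) = -1330896/4143978947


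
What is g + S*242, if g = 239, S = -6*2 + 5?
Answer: -1455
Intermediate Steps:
S = -7 (S = -12 + 5 = -7)
g + S*242 = 239 - 7*242 = 239 - 1694 = -1455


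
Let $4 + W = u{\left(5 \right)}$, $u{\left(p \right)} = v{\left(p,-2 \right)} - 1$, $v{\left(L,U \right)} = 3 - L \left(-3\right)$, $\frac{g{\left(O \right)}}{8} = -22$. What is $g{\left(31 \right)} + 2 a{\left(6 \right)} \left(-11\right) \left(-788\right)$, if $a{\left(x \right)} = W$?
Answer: $225192$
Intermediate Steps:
$g{\left(O \right)} = -176$ ($g{\left(O \right)} = 8 \left(-22\right) = -176$)
$v{\left(L,U \right)} = 3 + 3 L$ ($v{\left(L,U \right)} = 3 - - 3 L = 3 + 3 L$)
$u{\left(p \right)} = 2 + 3 p$ ($u{\left(p \right)} = \left(3 + 3 p\right) - 1 = 2 + 3 p$)
$W = 13$ ($W = -4 + \left(2 + 3 \cdot 5\right) = -4 + \left(2 + 15\right) = -4 + 17 = 13$)
$a{\left(x \right)} = 13$
$g{\left(31 \right)} + 2 a{\left(6 \right)} \left(-11\right) \left(-788\right) = -176 + 2 \cdot 13 \left(-11\right) \left(-788\right) = -176 + 26 \left(-11\right) \left(-788\right) = -176 - -225368 = -176 + 225368 = 225192$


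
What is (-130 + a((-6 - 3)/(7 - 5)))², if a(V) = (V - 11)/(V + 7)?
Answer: 463761/25 ≈ 18550.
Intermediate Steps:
a(V) = (-11 + V)/(7 + V)
(-130 + a((-6 - 3)/(7 - 5)))² = (-130 + (-11 + (-6 - 3)/(7 - 5))/(7 + (-6 - 3)/(7 - 5)))² = (-130 + (-11 - 9/2)/(7 - 9/2))² = (-130 - 31/2/(5/2))² = (-130 + (⅖)*(-31/2))² = (-130 - 31/5)² = (-681/5)² = 463761/25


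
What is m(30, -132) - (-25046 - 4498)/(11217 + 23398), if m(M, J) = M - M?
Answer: 29544/34615 ≈ 0.85350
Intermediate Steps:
m(M, J) = 0
m(30, -132) - (-25046 - 4498)/(11217 + 23398) = 0 - (-25046 - 4498)/(11217 + 23398) = 0 - (-29544)/34615 = 0 - 1*(-29544/34615) = 0 + 29544/34615 = 29544/34615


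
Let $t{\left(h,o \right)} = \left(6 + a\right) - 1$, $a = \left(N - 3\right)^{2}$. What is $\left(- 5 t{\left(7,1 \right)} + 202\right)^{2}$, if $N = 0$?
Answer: $17424$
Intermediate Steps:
$a = 9$ ($a = \left(0 - 3\right)^{2} = \left(-3\right)^{2} = 9$)
$t{\left(h,o \right)} = 14$ ($t{\left(h,o \right)} = \left(6 + 9\right) - 1 = 15 - 1 = 14$)
$\left(- 5 t{\left(7,1 \right)} + 202\right)^{2} = \left(\left(-5\right) 14 + 202\right)^{2} = \left(-70 + 202\right)^{2} = 132^{2} = 17424$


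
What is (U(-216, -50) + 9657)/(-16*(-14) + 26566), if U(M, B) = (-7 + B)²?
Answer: 2151/4465 ≈ 0.48175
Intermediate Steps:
(U(-216, -50) + 9657)/(-16*(-14) + 26566) = ((-7 - 50)² + 9657)/(-16*(-14) + 26566) = ((-57)² + 9657)/(224 + 26566) = (3249 + 9657)/26790 = 12906*(1/26790) = 2151/4465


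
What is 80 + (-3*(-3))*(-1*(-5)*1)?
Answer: 125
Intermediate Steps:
80 + (-3*(-3))*(-1*(-5)*1) = 80 + 9*(5*1) = 80 + 9*5 = 80 + 45 = 125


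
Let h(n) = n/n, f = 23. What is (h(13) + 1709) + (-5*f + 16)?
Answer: 1611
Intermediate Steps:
h(n) = 1
(h(13) + 1709) + (-5*f + 16) = (1 + 1709) + (-5*23 + 16) = 1710 + (-115 + 16) = 1710 - 99 = 1611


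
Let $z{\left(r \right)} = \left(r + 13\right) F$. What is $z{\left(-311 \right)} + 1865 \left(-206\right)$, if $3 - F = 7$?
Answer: $-382998$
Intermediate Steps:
$F = -4$ ($F = 3 - 7 = -4$)
$z{\left(r \right)} = -52 - 4 r$ ($z{\left(r \right)} = \left(r + 13\right) \left(-4\right) = \left(13 + r\right) \left(-4\right) = -52 - 4 r$)
$z{\left(-311 \right)} + 1865 \left(-206\right) = \left(-52 - -1244\right) + 1865 \left(-206\right) = \left(-52 + 1244\right) - 384190 = 1192 - 384190 = -382998$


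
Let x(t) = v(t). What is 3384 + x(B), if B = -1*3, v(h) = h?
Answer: 3381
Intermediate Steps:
B = -3
x(t) = t
3384 + x(B) = 3384 - 3 = 3381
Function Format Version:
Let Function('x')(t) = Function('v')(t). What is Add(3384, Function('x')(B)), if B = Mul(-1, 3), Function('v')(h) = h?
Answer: 3381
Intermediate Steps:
B = -3
Function('x')(t) = t
Add(3384, Function('x')(B)) = Add(3384, -3) = 3381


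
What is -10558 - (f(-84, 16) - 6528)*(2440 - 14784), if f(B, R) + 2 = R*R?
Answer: -77456814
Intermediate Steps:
f(B, R) = -2 + R² (f(B, R) = -2 + R*R = -2 + R²)
-10558 - (f(-84, 16) - 6528)*(2440 - 14784) = -10558 - ((-2 + 16²) - 6528)*(2440 - 14784) = -10558 - ((-2 + 256) - 6528)*(-12344) = -10558 - (254 - 6528)*(-12344) = -10558 - (-6274)*(-12344) = -10558 - 1*77446256 = -10558 - 77446256 = -77456814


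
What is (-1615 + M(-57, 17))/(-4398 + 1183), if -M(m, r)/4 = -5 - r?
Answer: 1527/3215 ≈ 0.47496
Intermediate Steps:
M(m, r) = 20 + 4*r (M(m, r) = -4*(-5 - r) = 20 + 4*r)
(-1615 + M(-57, 17))/(-4398 + 1183) = (-1615 + (20 + 4*17))/(-4398 + 1183) = (-1615 + (20 + 68))/(-3215) = (-1615 + 88)*(-1/3215) = -1527*(-1/3215) = 1527/3215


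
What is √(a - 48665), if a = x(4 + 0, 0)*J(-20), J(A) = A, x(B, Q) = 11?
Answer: I*√48885 ≈ 221.1*I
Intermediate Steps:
a = -220 (a = 11*(-20) = -220)
√(a - 48665) = √(-220 - 48665) = √(-48885) = I*√48885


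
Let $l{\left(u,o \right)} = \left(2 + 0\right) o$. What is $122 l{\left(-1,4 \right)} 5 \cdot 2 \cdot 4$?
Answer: $39040$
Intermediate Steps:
$l{\left(u,o \right)} = 2 o$
$122 l{\left(-1,4 \right)} 5 \cdot 2 \cdot 4 = 122 \cdot 2 \cdot 4 \cdot 5 \cdot 2 \cdot 4 = 122 \cdot 8 \cdot 10 \cdot 4 = 122 \cdot 80 \cdot 4 = 122 \cdot 320 = 39040$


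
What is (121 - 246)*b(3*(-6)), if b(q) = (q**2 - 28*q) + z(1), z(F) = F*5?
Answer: -104125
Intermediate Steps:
z(F) = 5*F
b(q) = 5 + q**2 - 28*q (b(q) = (q**2 - 28*q) + 5*1 = (q**2 - 28*q) + 5 = 5 + q**2 - 28*q)
(121 - 246)*b(3*(-6)) = (121 - 246)*(5 + (3*(-6))**2 - 84*(-6)) = -125*(5 + (-18)**2 - 28*(-18)) = -125*(5 + 324 + 504) = -125*833 = -104125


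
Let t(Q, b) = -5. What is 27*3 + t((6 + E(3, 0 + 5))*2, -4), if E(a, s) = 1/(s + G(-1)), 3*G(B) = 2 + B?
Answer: 76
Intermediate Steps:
G(B) = ⅔ + B/3 (G(B) = (2 + B)/3 = ⅔ + B/3)
E(a, s) = 1/(⅓ + s) (E(a, s) = 1/(s + (⅔ + (⅓)*(-1))) = 1/(s + (⅔ - ⅓)) = 1/(s + ⅓) = 1/(⅓ + s))
27*3 + t((6 + E(3, 0 + 5))*2, -4) = 27*3 - 5 = 81 - 5 = 76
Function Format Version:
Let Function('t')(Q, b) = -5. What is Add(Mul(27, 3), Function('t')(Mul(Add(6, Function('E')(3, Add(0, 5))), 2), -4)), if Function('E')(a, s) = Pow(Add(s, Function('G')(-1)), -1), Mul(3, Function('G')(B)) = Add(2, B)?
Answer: 76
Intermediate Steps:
Function('G')(B) = Add(Rational(2, 3), Mul(Rational(1, 3), B)) (Function('G')(B) = Mul(Rational(1, 3), Add(2, B)) = Add(Rational(2, 3), Mul(Rational(1, 3), B)))
Function('E')(a, s) = Pow(Add(Rational(1, 3), s), -1) (Function('E')(a, s) = Pow(Add(s, Add(Rational(2, 3), Mul(Rational(1, 3), -1))), -1) = Pow(Add(s, Add(Rational(2, 3), Rational(-1, 3))), -1) = Pow(Add(s, Rational(1, 3)), -1) = Pow(Add(Rational(1, 3), s), -1))
Add(Mul(27, 3), Function('t')(Mul(Add(6, Function('E')(3, Add(0, 5))), 2), -4)) = Add(Mul(27, 3), -5) = Add(81, -5) = 76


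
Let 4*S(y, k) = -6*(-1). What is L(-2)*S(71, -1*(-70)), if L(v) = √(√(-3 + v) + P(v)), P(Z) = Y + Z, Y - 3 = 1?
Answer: 3*√(2 + I*√5)/2 ≈ 2.3717 + 1.0607*I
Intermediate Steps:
Y = 4 (Y = 3 + 1 = 4)
S(y, k) = 3/2 (S(y, k) = (-6*(-1))/4 = (¼)*6 = 3/2)
P(Z) = 4 + Z
L(v) = √(4 + v + √(-3 + v)) (L(v) = √(√(-3 + v) + (4 + v)) = √(4 + v + √(-3 + v)))
L(-2)*S(71, -1*(-70)) = √(4 - 2 + √(-3 - 2))*(3/2) = √(4 - 2 + √(-5))*(3/2) = √(4 - 2 + I*√5)*(3/2) = √(2 + I*√5)*(3/2) = 3*√(2 + I*√5)/2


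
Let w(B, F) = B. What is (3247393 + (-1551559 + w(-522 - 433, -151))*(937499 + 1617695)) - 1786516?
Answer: -3966972996839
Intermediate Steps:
(3247393 + (-1551559 + w(-522 - 433, -151))*(937499 + 1617695)) - 1786516 = (3247393 + (-1551559 + (-522 - 433))*(937499 + 1617695)) - 1786516 = (3247393 + (-1551559 - 955)*2555194) - 1786516 = (3247393 - 1552514*2555194) - 1786516 = (3247393 - 3966974457716) - 1786516 = -3966971210323 - 1786516 = -3966972996839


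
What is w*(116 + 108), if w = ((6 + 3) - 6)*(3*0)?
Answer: 0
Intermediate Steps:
w = 0 (w = (9 - 6)*0 = 3*0 = 0)
w*(116 + 108) = 0*(116 + 108) = 0*224 = 0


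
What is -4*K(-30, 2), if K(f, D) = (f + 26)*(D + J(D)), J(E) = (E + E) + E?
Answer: 128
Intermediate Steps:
J(E) = 3*E (J(E) = 2*E + E = 3*E)
K(f, D) = 4*D*(26 + f) (K(f, D) = (f + 26)*(D + 3*D) = (26 + f)*(4*D) = 4*D*(26 + f))
-4*K(-30, 2) = -16*2*(26 - 30) = -16*2*(-4) = -4*(-32) = 128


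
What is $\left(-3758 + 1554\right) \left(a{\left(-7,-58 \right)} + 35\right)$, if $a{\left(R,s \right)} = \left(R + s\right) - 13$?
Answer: $94772$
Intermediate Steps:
$a{\left(R,s \right)} = -13 + R + s$
$\left(-3758 + 1554\right) \left(a{\left(-7,-58 \right)} + 35\right) = \left(-3758 + 1554\right) \left(\left(-13 - 7 - 58\right) + 35\right) = - 2204 \left(-78 + 35\right) = \left(-2204\right) \left(-43\right) = 94772$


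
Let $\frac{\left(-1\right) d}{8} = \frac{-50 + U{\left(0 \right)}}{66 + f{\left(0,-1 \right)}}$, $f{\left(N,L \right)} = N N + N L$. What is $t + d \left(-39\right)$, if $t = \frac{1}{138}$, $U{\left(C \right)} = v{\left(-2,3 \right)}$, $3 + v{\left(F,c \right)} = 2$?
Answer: $- \frac{365965}{1518} \approx -241.08$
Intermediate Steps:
$f{\left(N,L \right)} = N^{2} + L N$
$v{\left(F,c \right)} = -1$ ($v{\left(F,c \right)} = -3 + 2 = -1$)
$U{\left(C \right)} = -1$
$d = \frac{68}{11}$ ($d = - 8 \frac{-50 - 1}{66 + 0 \left(-1 + 0\right)} = - 8 \left(- \frac{51}{66 + 0 \left(-1\right)}\right) = - 8 \left(- \frac{51}{66 + 0}\right) = - 8 \left(- \frac{51}{66}\right) = - 8 \left(\left(-51\right) \frac{1}{66}\right) = \left(-8\right) \left(- \frac{17}{22}\right) = \frac{68}{11} \approx 6.1818$)
$t = \frac{1}{138} \approx 0.0072464$
$t + d \left(-39\right) = \frac{1}{138} + \frac{68}{11} \left(-39\right) = \frac{1}{138} - \frac{2652}{11} = - \frac{365965}{1518}$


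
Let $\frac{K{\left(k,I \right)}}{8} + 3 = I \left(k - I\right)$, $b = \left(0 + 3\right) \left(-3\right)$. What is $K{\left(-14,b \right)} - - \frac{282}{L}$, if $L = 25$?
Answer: $\frac{8682}{25} \approx 347.28$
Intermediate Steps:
$b = -9$ ($b = 3 \left(-3\right) = -9$)
$K{\left(k,I \right)} = -24 + 8 I \left(k - I\right)$
$K{\left(-14,b \right)} - - \frac{282}{L} = \left(-24 - 8 \left(-9\right)^{2} + 8 \left(-9\right) \left(-14\right)\right) - - \frac{282}{25} = \left(-24 - 648 + 1008\right) - \left(-282\right) \frac{1}{25} = \left(-24 - 648 + 1008\right) - - \frac{282}{25} = 336 + \frac{282}{25} = \frac{8682}{25}$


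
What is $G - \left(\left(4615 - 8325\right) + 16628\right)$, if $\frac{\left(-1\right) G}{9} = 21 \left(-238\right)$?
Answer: $32064$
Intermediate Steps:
$G = 44982$ ($G = - 9 \cdot 21 \left(-238\right) = \left(-9\right) \left(-4998\right) = 44982$)
$G - \left(\left(4615 - 8325\right) + 16628\right) = 44982 - \left(\left(4615 - 8325\right) + 16628\right) = 44982 - \left(-3710 + 16628\right) = 44982 - 12918 = 32064$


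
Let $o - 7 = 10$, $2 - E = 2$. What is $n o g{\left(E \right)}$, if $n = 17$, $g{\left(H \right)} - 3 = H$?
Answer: $867$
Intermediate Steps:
$E = 0$ ($E = 2 - 2 = 0$)
$g{\left(H \right)} = 3 + H$
$o = 17$ ($o = 7 + 10 = 17$)
$n o g{\left(E \right)} = 17 \cdot 17 \left(3 + 0\right) = 289 \cdot 3 = 867$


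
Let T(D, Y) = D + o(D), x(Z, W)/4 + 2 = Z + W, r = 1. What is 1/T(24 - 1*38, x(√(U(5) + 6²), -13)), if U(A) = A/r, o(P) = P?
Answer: -1/28 ≈ -0.035714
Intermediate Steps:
U(A) = A (U(A) = A/1 = A*1 = A)
x(Z, W) = -8 + 4*W + 4*Z (x(Z, W) = -8 + 4*(Z + W) = -8 + 4*(W + Z) = -8 + (4*W + 4*Z) = -8 + 4*W + 4*Z)
T(D, Y) = 2*D (T(D, Y) = D + D = 2*D)
1/T(24 - 1*38, x(√(U(5) + 6²), -13)) = 1/(2*(24 - 1*38)) = 1/(2*(24 - 38)) = 1/(2*(-14)) = 1/(-28) = -1/28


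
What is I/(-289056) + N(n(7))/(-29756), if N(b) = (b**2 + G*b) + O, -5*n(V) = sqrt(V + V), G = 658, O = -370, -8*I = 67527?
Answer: 5965925419/143352505600 + 329*sqrt(14)/74390 ≈ 0.058165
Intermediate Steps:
I = -67527/8 (I = -1/8*67527 = -67527/8 ≈ -8440.9)
n(V) = -sqrt(2)*sqrt(V)/5 (n(V) = -sqrt(V + V)/5 = -sqrt(2)*sqrt(V)/5)
N(b) = -370 + b**2 + 658*b (N(b) = (b**2 + 658*b) - 370 = -370 + b**2 + 658*b)
I/(-289056) + N(n(7))/(-29756) = -67527/8/(-289056) + (-370 + (-sqrt(2)*sqrt(7)/5)**2 + 658*(-sqrt(2)*sqrt(7)/5))/(-29756) = -67527/8*(-1/289056) + (-370 + (-sqrt(14)/5)**2 + 658*(-sqrt(14)/5))*(-1/29756) = 22509/770816 + (-370 + 14/25 - 658*sqrt(14)/5)*(-1/29756) = 22509/770816 + (-9236/25 - 658*sqrt(14)/5)*(-1/29756) = 22509/770816 + (2309/185975 + 329*sqrt(14)/74390) = 5965925419/143352505600 + 329*sqrt(14)/74390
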